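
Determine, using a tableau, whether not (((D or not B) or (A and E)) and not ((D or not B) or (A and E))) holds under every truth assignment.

Valid

Assume the negation and expand:
Initial set: {not not (((D or not B) or (A and E)) and not ((D or not B) or (A and E)))}.
not not (((D or not B) or (A and E)) and not ((D or not B) or (A and E))): α-rule — add ((D or not B) or (A and E)), not ((D or not B) or (A and E)).
not ((D or not B) or (A and E)): α-rule — add not (D or not B), not (A and E).
not (D or not B): α-rule — add not D, not not B.
((D or not B) or (A and E)): β-rule — branch into (D or not B)  //  (A and E).
  branch 1 (add (D or not B)):
    not (A and E): β-rule — branch into not A  //  not E.
      branch 1.1 (add not A):
        (D or not B): β-rule — branch into D  //  not B.
          branch 1.1.1 (add D):
            × closes — contains both D and not D.
          branch 1.1.2 (add not B):
            × closes — contains both B and not B.
      branch 1.2 (add not E):
        (D or not B): β-rule — branch into D  //  not B.
          branch 1.2.1 (add D):
            × closes — contains both D and not D.
          branch 1.2.2 (add not B):
            × closes — contains both B and not B.
  branch 2 (add (A and E)):
    (A and E): α-rule — add A, E.
    not (A and E): β-rule — branch into not A  //  not E.
      branch 2.1 (add not A):
        × closes — contains both A and not A.
      branch 2.2 (add not E):
        × closes — contains both E and not E.
All 6 branches close.
Every branch closed, so the negation is unsatisfiable and the formula is valid.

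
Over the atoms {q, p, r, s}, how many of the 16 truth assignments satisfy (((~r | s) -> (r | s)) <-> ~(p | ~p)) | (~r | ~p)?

Initial set: {((((~r | s) -> (r | s)) <-> ~(p | ~p)) | (~r | ~p))}.
((((~r | s) -> (r | s)) <-> ~(p | ~p)) | (~r | ~p)): β-rule — branch into (((~r | s) -> (r | s)) <-> ~(p | ~p))  //  (~r | ~p).
  branch 1 (add (((~r | s) -> (r | s)) <-> ~(p | ~p))):
    (((~r | s) -> (r | s)) <-> ~(p | ~p)): β-rule — branch into ((~r | s) -> (r | s)), ~(p | ~p)  //  ~((~r | s) -> (r | s)), ~~(p | ~p).
      branch 1.1 (add ((~r | s) -> (r | s)), ~(p | ~p)):
        ~(p | ~p): α-rule — add ~p, ~~p.
        × closes — contains both p and ~p.
      branch 1.2 (add ~((~r | s) -> (r | s)), ~~(p | ~p)):
        ~((~r | s) -> (r | s)): α-rule — add (~r | s), ~(r | s).
        ~(r | s): α-rule — add ~r, ~s.
        ~~(p | ~p): β-rule — branch into p  //  ~p.
          branch 1.2.1 (add p):
            (~r | s): β-rule — branch into ~r  //  s.
              branch 1.2.1.1 (add ~r):
                ○ open, literals {p=1, r=0, s=0}.
              branch 1.2.1.2 (add s):
                × closes — contains both s and ~s.
          branch 1.2.2 (add ~p):
            (~r | s): β-rule — branch into ~r  //  s.
              branch 1.2.2.1 (add ~r):
                ○ open, literals {p=0, r=0, s=0}.
              branch 1.2.2.2 (add s):
                × closes — contains both s and ~s.
  branch 2 (add (~r | ~p)):
    (~r | ~p): β-rule — branch into ~r  //  ~p.
      branch 2.1 (add ~r):
        ○ open, literals {r=0}.
      branch 2.2 (add ~p):
        ○ open, literals {p=0}.
3 branches closed, 4 open.
Each open branch fixes some atoms; the unmentioned ones are free. Counting distinct full assignments: branch {p=1, r=0, s=0} (q) contributes 2 new; branch {p=0, r=0, s=0} (q) contributes 2 new; branch {r=0} (q, p, s) contributes 4 new; branch {p=0} (q, r, s) contributes 4 new. Total: 12.

12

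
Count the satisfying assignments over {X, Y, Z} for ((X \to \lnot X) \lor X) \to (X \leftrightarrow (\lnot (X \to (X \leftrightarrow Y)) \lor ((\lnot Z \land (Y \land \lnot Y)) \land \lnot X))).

6

Initial set: {(((X \to \lnot X) \lor X) \to (X \leftrightarrow (\lnot (X \to (X \leftrightarrow Y)) \lor ((\lnot Z \land (Y \land \lnot Y)) \land \lnot X))))}.
(((X \to \lnot X) \lor X) \to (X \leftrightarrow (\lnot (X \to (X \leftrightarrow Y)) \lor ((\lnot Z \land (Y \land \lnot Y)) \land \lnot X)))): β-rule — branch into \lnot ((X \to \lnot X) \lor X)  //  (X \leftrightarrow (\lnot (X \to (X \leftrightarrow Y)) \lor ((\lnot Z \land (Y \land \lnot Y)) \land \lnot X))).
  branch 1 (add \lnot ((X \to \lnot X) \lor X)):
    \lnot ((X \to \lnot X) \lor X): α-rule — add \lnot (X \to \lnot X), \lnot X.
    \lnot (X \to \lnot X): α-rule — add X, \lnot \lnot X.
    × closes — contains both X and \lnot X.
  branch 2 (add (X \leftrightarrow (\lnot (X \to (X \leftrightarrow Y)) \lor ((\lnot Z \land (Y \land \lnot Y)) \land \lnot X)))):
    (X \leftrightarrow (\lnot (X \to (X \leftrightarrow Y)) \lor ((\lnot Z \land (Y \land \lnot Y)) \land \lnot X))): β-rule — branch into X, (\lnot (X \to (X \leftrightarrow Y)) \lor ((\lnot Z \land (Y \land \lnot Y)) \land \lnot X))  //  \lnot X, \lnot (\lnot (X \to (X \leftrightarrow Y)) \lor ((\lnot Z \land (Y \land \lnot Y)) \land \lnot X)).
      branch 2.1 (add X, (\lnot (X \to (X \leftrightarrow Y)) \lor ((\lnot Z \land (Y \land \lnot Y)) \land \lnot X))):
        (\lnot (X \to (X \leftrightarrow Y)) \lor ((\lnot Z \land (Y \land \lnot Y)) \land \lnot X)): β-rule — branch into \lnot (X \to (X \leftrightarrow Y))  //  ((\lnot Z \land (Y \land \lnot Y)) \land \lnot X).
          branch 2.1.1 (add \lnot (X \to (X \leftrightarrow Y))):
            \lnot (X \to (X \leftrightarrow Y)): α-rule — add X, \lnot (X \leftrightarrow Y).
            \lnot (X \leftrightarrow Y): β-rule — branch into X, \lnot Y  //  \lnot X, Y.
              branch 2.1.1.1 (add X, \lnot Y):
                ○ open, literals {X=1, Y=0}.
              branch 2.1.1.2 (add \lnot X, Y):
                × closes — contains both X and \lnot X.
          branch 2.1.2 (add ((\lnot Z \land (Y \land \lnot Y)) \land \lnot X)):
            ((\lnot Z \land (Y \land \lnot Y)) \land \lnot X): α-rule — add (\lnot Z \land (Y \land \lnot Y)), \lnot X.
            × closes — contains both X and \lnot X.
      branch 2.2 (add \lnot X, \lnot (\lnot (X \to (X \leftrightarrow Y)) \lor ((\lnot Z \land (Y \land \lnot Y)) \land \lnot X))):
        \lnot (\lnot (X \to (X \leftrightarrow Y)) \lor ((\lnot Z \land (Y \land \lnot Y)) \land \lnot X)): α-rule — add \lnot \lnot (X \to (X \leftrightarrow Y)), \lnot ((\lnot Z \land (Y \land \lnot Y)) \land \lnot X).
        \lnot \lnot (X \to (X \leftrightarrow Y)): β-rule — branch into \lnot X  //  (X \leftrightarrow Y).
          branch 2.2.1 (add \lnot X):
            \lnot ((\lnot Z \land (Y \land \lnot Y)) \land \lnot X): β-rule — branch into \lnot (\lnot Z \land (Y \land \lnot Y))  //  \lnot \lnot X.
              branch 2.2.1.1 (add \lnot (\lnot Z \land (Y \land \lnot Y))):
                \lnot (\lnot Z \land (Y \land \lnot Y)): β-rule — branch into \lnot \lnot Z  //  \lnot (Y \land \lnot Y).
                  branch 2.2.1.1.1 (add \lnot \lnot Z):
                    ○ open, literals {X=0, Z=1}.
                  branch 2.2.1.1.2 (add \lnot (Y \land \lnot Y)):
                    \lnot (Y \land \lnot Y): β-rule — branch into \lnot Y  //  \lnot \lnot Y.
                      branch 2.2.1.1.2.1 (add \lnot Y):
                        ○ open, literals {X=0, Y=0}.
                      branch 2.2.1.1.2.2 (add \lnot \lnot Y):
                        ○ open, literals {X=0, Y=1}.
              branch 2.2.1.2 (add \lnot \lnot X):
                × closes — contains both X and \lnot X.
          branch 2.2.2 (add (X \leftrightarrow Y)):
            \lnot ((\lnot Z \land (Y \land \lnot Y)) \land \lnot X): β-rule — branch into \lnot (\lnot Z \land (Y \land \lnot Y))  //  \lnot \lnot X.
              branch 2.2.2.1 (add \lnot (\lnot Z \land (Y \land \lnot Y))):
                (X \leftrightarrow Y): β-rule — branch into X, Y  //  \lnot X, \lnot Y.
                  branch 2.2.2.1.1 (add X, Y):
                    × closes — contains both X and \lnot X.
                  branch 2.2.2.1.2 (add \lnot X, \lnot Y):
                    \lnot (\lnot Z \land (Y \land \lnot Y)): β-rule — branch into \lnot \lnot Z  //  \lnot (Y \land \lnot Y).
                      branch 2.2.2.1.2.1 (add \lnot \lnot Z):
                        ○ open, literals {X=0, Y=0, Z=1}.
                      branch 2.2.2.1.2.2 (add \lnot (Y \land \lnot Y)):
                        \lnot (Y \land \lnot Y): β-rule — branch into \lnot Y  //  \lnot \lnot Y.
                          branch 2.2.2.1.2.2.1 (add \lnot Y):
                            ○ open, literals {X=0, Y=0}.
                          branch 2.2.2.1.2.2.2 (add \lnot \lnot Y):
                            × closes — contains both Y and \lnot Y.
              branch 2.2.2.2 (add \lnot \lnot X):
                × closes — contains both X and \lnot X.
7 branches closed, 6 open.
Each open branch fixes some atoms; the unmentioned ones are free. Counting distinct full assignments: branch {X=1, Y=0} (Z) contributes 2 new; branch {X=0, Z=1} (Y) contributes 2 new; branch {X=0, Y=0} (Z) contributes 1 new; branch {X=0, Y=1} (Z) contributes 1 new; branch {X=0, Y=0, Z=1} (none free) contributes 0 new; branch {X=0, Y=0} (Z) contributes 0 new. Total: 6.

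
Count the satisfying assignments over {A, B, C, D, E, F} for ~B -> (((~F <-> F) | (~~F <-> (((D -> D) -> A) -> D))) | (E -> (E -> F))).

Initial set: {(~B -> (((~F <-> F) | (~~F <-> (((D -> D) -> A) -> D))) | (E -> (E -> F))))}.
(~B -> (((~F <-> F) | (~~F <-> (((D -> D) -> A) -> D))) | (E -> (E -> F)))): β-rule — branch into ~~B  //  (((~F <-> F) | (~~F <-> (((D -> D) -> A) -> D))) | (E -> (E -> F))).
  branch 1 (add ~~B):
    ○ open, literals {B=true}.
  branch 2 (add (((~F <-> F) | (~~F <-> (((D -> D) -> A) -> D))) | (E -> (E -> F)))):
    (((~F <-> F) | (~~F <-> (((D -> D) -> A) -> D))) | (E -> (E -> F))): β-rule — branch into ((~F <-> F) | (~~F <-> (((D -> D) -> A) -> D)))  //  (E -> (E -> F)).
      branch 2.1 (add ((~F <-> F) | (~~F <-> (((D -> D) -> A) -> D)))):
        ((~F <-> F) | (~~F <-> (((D -> D) -> A) -> D))): β-rule — branch into (~F <-> F)  //  (~~F <-> (((D -> D) -> A) -> D)).
          branch 2.1.1 (add (~F <-> F)):
            (~F <-> F): β-rule — branch into ~F, F  //  ~~F, ~F.
              branch 2.1.1.1 (add ~F, F):
                × closes — contains both F and ~F.
              branch 2.1.1.2 (add ~~F, ~F):
                × closes — contains both F and ~F.
          branch 2.1.2 (add (~~F <-> (((D -> D) -> A) -> D))):
            (~~F <-> (((D -> D) -> A) -> D)): β-rule — branch into ~~F, (((D -> D) -> A) -> D)  //  ~~~F, ~(((D -> D) -> A) -> D).
              branch 2.1.2.1 (add ~~F, (((D -> D) -> A) -> D)):
                ~~F: drop double negation, giving F.
                (((D -> D) -> A) -> D): β-rule — branch into ~((D -> D) -> A)  //  D.
                  branch 2.1.2.1.1 (add ~((D -> D) -> A)):
                    ~((D -> D) -> A): α-rule — add (D -> D), ~A.
                    (D -> D): β-rule — branch into ~D  //  D.
                      branch 2.1.2.1.1.1 (add ~D):
                        ○ open, literals {A=false, D=false, F=true}.
                      branch 2.1.2.1.1.2 (add D):
                        ○ open, literals {A=false, D=true, F=true}.
                  branch 2.1.2.1.2 (add D):
                    ○ open, literals {D=true, F=true}.
              branch 2.1.2.2 (add ~~~F, ~(((D -> D) -> A) -> D)):
                ~~~F: drop double negation, giving ~F.
                ~(((D -> D) -> A) -> D): α-rule — add ((D -> D) -> A), ~D.
                ((D -> D) -> A): β-rule — branch into ~(D -> D)  //  A.
                  branch 2.1.2.2.1 (add ~(D -> D)):
                    ~(D -> D): α-rule — add D, ~D.
                    × closes — contains both D and ~D.
                  branch 2.1.2.2.2 (add A):
                    ○ open, literals {A=true, D=false, F=false}.
      branch 2.2 (add (E -> (E -> F))):
        (E -> (E -> F)): β-rule — branch into ~E  //  (E -> F).
          branch 2.2.1 (add ~E):
            ○ open, literals {E=false}.
          branch 2.2.2 (add (E -> F)):
            (E -> F): β-rule — branch into ~E  //  F.
              branch 2.2.2.1 (add ~E):
                ○ open, literals {E=false}.
              branch 2.2.2.2 (add F):
                ○ open, literals {F=true}.
3 branches closed, 8 open.
Each open branch fixes some atoms; the unmentioned ones are free. Counting distinct full assignments: branch {B=true} (A, C, D, E, F) contributes 32 new; branch {A=false, D=false, F=true} (B, C, E) contributes 4 new; branch {A=false, D=true, F=true} (B, C, E) contributes 4 new; branch {D=true, F=true} (A, B, C, E) contributes 4 new; branch {A=true, D=false, F=false} (B, C, E) contributes 4 new; branch {E=false} (A, B, C, D, F) contributes 8 new; branch {E=false} (A, B, C, D, F) contributes 0 new; branch {F=true} (A, B, C, D, E) contributes 2 new. Total: 58.

58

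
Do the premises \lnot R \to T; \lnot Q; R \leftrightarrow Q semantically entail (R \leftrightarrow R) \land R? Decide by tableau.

Initial set: {(\lnot R \to T); \lnot Q; (R \leftrightarrow Q); \lnot ((R \leftrightarrow R) \land R)}.
(\lnot R \to T): β-rule — branch into \lnot \lnot R  //  T.
  branch 1 (add \lnot \lnot R):
    (R \leftrightarrow Q): β-rule — branch into R, Q  //  \lnot R, \lnot Q.
      branch 1.1 (add R, Q):
        × closes — contains both Q and \lnot Q.
      branch 1.2 (add \lnot R, \lnot Q):
        × closes — contains both R and \lnot R.
  branch 2 (add T):
    (R \leftrightarrow Q): β-rule — branch into R, Q  //  \lnot R, \lnot Q.
      branch 2.1 (add R, Q):
        × closes — contains both Q and \lnot Q.
      branch 2.2 (add \lnot R, \lnot Q):
        \lnot ((R \leftrightarrow R) \land R): β-rule — branch into \lnot (R \leftrightarrow R)  //  \lnot R.
          branch 2.2.1 (add \lnot (R \leftrightarrow R)):
            \lnot (R \leftrightarrow R): β-rule — branch into R, \lnot R  //  \lnot R, R.
              branch 2.2.1.1 (add R, \lnot R):
                × closes — contains both R and \lnot R.
              branch 2.2.1.2 (add \lnot R, R):
                × closes — contains both R and \lnot R.
          branch 2.2.2 (add \lnot R):
            ○ open, literals {Q=F, R=F, T=T}.
5 branches closed, 1 open.
An open branch gives a countermodel: Q=F, R=F, T=T (unmentioned atoms arbitrary); the premises hold there but the conclusion fails.

No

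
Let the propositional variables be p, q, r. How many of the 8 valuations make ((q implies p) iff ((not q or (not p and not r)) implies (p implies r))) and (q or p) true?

3

Initial set: {T (((q implies p) iff ((not q or (not p and not r)) implies (p implies r))) and (q or p))}.
T (((q implies p) iff ((not q or (not p and not r)) implies (p implies r))) and (q or p)): α-rule — add T ((q implies p) iff ((not q or (not p and not r)) implies (p implies r))), T (q or p).
T ((q implies p) iff ((not q or (not p and not r)) implies (p implies r))): β-rule — branch into T (q implies p), T ((not q or (not p and not r)) implies (p implies r))  //  F (q implies p), F ((not q or (not p and not r)) implies (p implies r)).
  branch 1 (add T (q implies p), T ((not q or (not p and not r)) implies (p implies r))):
    T (q or p): β-rule — branch into T q  //  T p.
      branch 1.1 (add T q):
        T (q implies p): β-rule — branch into F q  //  T p.
          branch 1.1.1 (add F q):
            × closes — contains both q and not q.
          branch 1.1.2 (add T p):
            T ((not q or (not p and not r)) implies (p implies r)): β-rule — branch into F (not q or (not p and not r))  //  T (p implies r).
              branch 1.1.2.1 (add F (not q or (not p and not r))):
                F (not q or (not p and not r)): α-rule — add F not q, F (not p and not r).
                F (not p and not r): β-rule — branch into F not p  //  F not r.
                  branch 1.1.2.1.1 (add F not p):
                    ○ open, literals {p=true, q=true}.
                  branch 1.1.2.1.2 (add F not r):
                    ○ open, literals {p=true, q=true, r=true}.
              branch 1.1.2.2 (add T (p implies r)):
                T (p implies r): β-rule — branch into F p  //  T r.
                  branch 1.1.2.2.1 (add F p):
                    × closes — contains both p and not p.
                  branch 1.1.2.2.2 (add T r):
                    ○ open, literals {p=true, q=true, r=true}.
      branch 1.2 (add T p):
        T (q implies p): β-rule — branch into F q  //  T p.
          branch 1.2.1 (add F q):
            T ((not q or (not p and not r)) implies (p implies r)): β-rule — branch into F (not q or (not p and not r))  //  T (p implies r).
              branch 1.2.1.1 (add F (not q or (not p and not r))):
                F (not q or (not p and not r)): α-rule — add F not q, F (not p and not r).
                × closes — contains both q and not q.
              branch 1.2.1.2 (add T (p implies r)):
                T (p implies r): β-rule — branch into F p  //  T r.
                  branch 1.2.1.2.1 (add F p):
                    × closes — contains both p and not p.
                  branch 1.2.1.2.2 (add T r):
                    ○ open, literals {p=true, q=false, r=true}.
          branch 1.2.2 (add T p):
            T ((not q or (not p and not r)) implies (p implies r)): β-rule — branch into F (not q or (not p and not r))  //  T (p implies r).
              branch 1.2.2.1 (add F (not q or (not p and not r))):
                F (not q or (not p and not r)): α-rule — add F not q, F (not p and not r).
                F (not p and not r): β-rule — branch into F not p  //  F not r.
                  branch 1.2.2.1.1 (add F not p):
                    ○ open, literals {p=true, q=true}.
                  branch 1.2.2.1.2 (add F not r):
                    ○ open, literals {p=true, q=true, r=true}.
              branch 1.2.2.2 (add T (p implies r)):
                T (p implies r): β-rule — branch into F p  //  T r.
                  branch 1.2.2.2.1 (add F p):
                    × closes — contains both p and not p.
                  branch 1.2.2.2.2 (add T r):
                    ○ open, literals {p=true, r=true}.
  branch 2 (add F (q implies p), F ((not q or (not p and not r)) implies (p implies r))):
    F (q implies p): α-rule — add T q, F p.
    F ((not q or (not p and not r)) implies (p implies r)): α-rule — add T (not q or (not p and not r)), F (p implies r).
    F (p implies r): α-rule — add T p, F r.
    × closes — contains both p and not p.
6 branches closed, 7 open.
Each open branch fixes some atoms; the unmentioned ones are free. Counting distinct full assignments: branch {p=true, q=true} (r) contributes 2 new; branch {p=true, q=true, r=true} (none free) contributes 0 new; branch {p=true, q=true, r=true} (none free) contributes 0 new; branch {p=true, q=false, r=true} (none free) contributes 1 new; branch {p=true, q=true} (r) contributes 0 new; branch {p=true, q=true, r=true} (none free) contributes 0 new; branch {p=true, r=true} (q) contributes 0 new. Total: 3.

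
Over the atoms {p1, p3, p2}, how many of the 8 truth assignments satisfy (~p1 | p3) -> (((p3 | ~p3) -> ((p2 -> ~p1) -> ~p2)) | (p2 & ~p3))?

Initial set: {((~p1 | p3) -> (((p3 | ~p3) -> ((p2 -> ~p1) -> ~p2)) | (p2 & ~p3)))}.
((~p1 | p3) -> (((p3 | ~p3) -> ((p2 -> ~p1) -> ~p2)) | (p2 & ~p3))): β-rule — branch into ~(~p1 | p3)  //  (((p3 | ~p3) -> ((p2 -> ~p1) -> ~p2)) | (p2 & ~p3)).
  branch 1 (add ~(~p1 | p3)):
    ~(~p1 | p3): α-rule — add ~~p1, ~p3.
    ○ open, literals {p1=true, p3=false}.
  branch 2 (add (((p3 | ~p3) -> ((p2 -> ~p1) -> ~p2)) | (p2 & ~p3))):
    (((p3 | ~p3) -> ((p2 -> ~p1) -> ~p2)) | (p2 & ~p3)): β-rule — branch into ((p3 | ~p3) -> ((p2 -> ~p1) -> ~p2))  //  (p2 & ~p3).
      branch 2.1 (add ((p3 | ~p3) -> ((p2 -> ~p1) -> ~p2))):
        ((p3 | ~p3) -> ((p2 -> ~p1) -> ~p2)): β-rule — branch into ~(p3 | ~p3)  //  ((p2 -> ~p1) -> ~p2).
          branch 2.1.1 (add ~(p3 | ~p3)):
            ~(p3 | ~p3): α-rule — add ~p3, ~~p3.
            × closes — contains both p3 and ~p3.
          branch 2.1.2 (add ((p2 -> ~p1) -> ~p2)):
            ((p2 -> ~p1) -> ~p2): β-rule — branch into ~(p2 -> ~p1)  //  ~p2.
              branch 2.1.2.1 (add ~(p2 -> ~p1)):
                ~(p2 -> ~p1): α-rule — add p2, ~~p1.
                ○ open, literals {p1=true, p2=true}.
              branch 2.1.2.2 (add ~p2):
                ○ open, literals {p2=false}.
      branch 2.2 (add (p2 & ~p3)):
        (p2 & ~p3): α-rule — add p2, ~p3.
        ○ open, literals {p2=true, p3=false}.
1 branch closed, 4 open.
Each open branch fixes some atoms; the unmentioned ones are free. Counting distinct full assignments: branch {p1=true, p3=false} (p2) contributes 2 new; branch {p1=true, p2=true} (p3) contributes 1 new; branch {p2=false} (p1, p3) contributes 3 new; branch {p2=true, p3=false} (p1) contributes 1 new. Total: 7.

7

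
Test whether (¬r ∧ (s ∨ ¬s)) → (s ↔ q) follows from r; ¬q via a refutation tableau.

Initial set: {T r; T ¬q; F ((¬r ∧ (s ∨ ¬s)) → (s ↔ q))}.
F ((¬r ∧ (s ∨ ¬s)) → (s ↔ q)): α-rule — add T (¬r ∧ (s ∨ ¬s)), F (s ↔ q).
T (¬r ∧ (s ∨ ¬s)): α-rule — add T ¬r, T (s ∨ ¬s).
× closes — contains both r and ¬r.
All 1 branch closes.
Every branch closed, so the premises entail the conclusion.

Yes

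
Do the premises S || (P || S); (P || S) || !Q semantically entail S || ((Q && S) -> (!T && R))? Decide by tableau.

Initial set: {T (S || (P || S)); T ((P || S) || !Q); F (S || ((Q && S) -> (!T && R)))}.
F (S || ((Q && S) -> (!T && R))): α-rule — add F S, F ((Q && S) -> (!T && R)).
F ((Q && S) -> (!T && R)): α-rule — add T (Q && S), F (!T && R).
T (Q && S): α-rule — add T Q, T S.
× closes — contains both S and !S.
All 1 branch closes.
Every branch closed, so the premises entail the conclusion.

Yes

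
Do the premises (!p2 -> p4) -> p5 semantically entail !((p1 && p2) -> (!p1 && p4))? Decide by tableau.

No

Initial set: {((!p2 -> p4) -> p5); !!((p1 && p2) -> (!p1 && p4))}.
((!p2 -> p4) -> p5): β-rule — branch into !(!p2 -> p4)  //  p5.
  branch 1 (add !(!p2 -> p4)):
    !(!p2 -> p4): α-rule — add !p2, !p4.
    !!((p1 && p2) -> (!p1 && p4)): β-rule — branch into !(p1 && p2)  //  (!p1 && p4).
      branch 1.1 (add !(p1 && p2)):
        !(p1 && p2): β-rule — branch into !p1  //  !p2.
          branch 1.1.1 (add !p1):
            ○ open, literals {p1=F, p2=F, p4=F}.
          branch 1.1.2 (add !p2):
            ○ open, literals {p2=F, p4=F}.
      branch 1.2 (add (!p1 && p4)):
        (!p1 && p4): α-rule — add !p1, p4.
        × closes — contains both p4 and !p4.
  branch 2 (add p5):
    !!((p1 && p2) -> (!p1 && p4)): β-rule — branch into !(p1 && p2)  //  (!p1 && p4).
      branch 2.1 (add !(p1 && p2)):
        !(p1 && p2): β-rule — branch into !p1  //  !p2.
          branch 2.1.1 (add !p1):
            ○ open, literals {p1=F, p5=T}.
          branch 2.1.2 (add !p2):
            ○ open, literals {p2=F, p5=T}.
      branch 2.2 (add (!p1 && p4)):
        (!p1 && p4): α-rule — add !p1, p4.
        ○ open, literals {p1=F, p4=T, p5=T}.
1 branch closed, 5 open.
An open branch gives a countermodel: p1=F, p2=F, p4=F (unmentioned atoms arbitrary); the premises hold there but the conclusion fails.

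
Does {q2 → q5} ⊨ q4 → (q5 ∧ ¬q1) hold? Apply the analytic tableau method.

No

Initial set: {T (q2 → q5); F (q4 → (q5 ∧ ¬q1))}.
F (q4 → (q5 ∧ ¬q1)): α-rule — add T q4, F (q5 ∧ ¬q1).
T (q2 → q5): β-rule — branch into F q2  //  T q5.
  branch 1 (add F q2):
    F (q5 ∧ ¬q1): β-rule — branch into F q5  //  F ¬q1.
      branch 1.1 (add F q5):
        ○ open, literals {q2=0, q4=1, q5=0}.
      branch 1.2 (add F ¬q1):
        ○ open, literals {q1=1, q2=0, q4=1}.
  branch 2 (add T q5):
    F (q5 ∧ ¬q1): β-rule — branch into F q5  //  F ¬q1.
      branch 2.1 (add F q5):
        × closes — contains both q5 and ¬q5.
      branch 2.2 (add F ¬q1):
        ○ open, literals {q1=1, q4=1, q5=1}.
1 branch closed, 3 open.
An open branch gives a countermodel: q2=0, q4=1, q5=0 (unmentioned atoms arbitrary); the premises hold there but the conclusion fails.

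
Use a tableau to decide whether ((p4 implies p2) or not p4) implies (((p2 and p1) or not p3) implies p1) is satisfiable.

Initial set: {(((p4 implies p2) or not p4) implies (((p2 and p1) or not p3) implies p1))}.
(((p4 implies p2) or not p4) implies (((p2 and p1) or not p3) implies p1)): β-rule — branch into not ((p4 implies p2) or not p4)  //  (((p2 and p1) or not p3) implies p1).
  branch 1 (add not ((p4 implies p2) or not p4)):
    not ((p4 implies p2) or not p4): α-rule — add not (p4 implies p2), not not p4.
    not (p4 implies p2): α-rule — add p4, not p2.
    ○ open, literals {p2=0, p4=1}.
  branch 2 (add (((p2 and p1) or not p3) implies p1)):
    (((p2 and p1) or not p3) implies p1): β-rule — branch into not ((p2 and p1) or not p3)  //  p1.
      branch 2.1 (add not ((p2 and p1) or not p3)):
        not ((p2 and p1) or not p3): α-rule — add not (p2 and p1), not not p3.
        not (p2 and p1): β-rule — branch into not p2  //  not p1.
          branch 2.1.1 (add not p2):
            ○ open, literals {p2=0, p3=1}.
          branch 2.1.2 (add not p1):
            ○ open, literals {p1=0, p3=1}.
      branch 2.2 (add p1):
        ○ open, literals {p1=1}.
0 branches closed, 4 open.
An open branch gives a satisfying assignment: p2=0, p4=1.

Satisfiable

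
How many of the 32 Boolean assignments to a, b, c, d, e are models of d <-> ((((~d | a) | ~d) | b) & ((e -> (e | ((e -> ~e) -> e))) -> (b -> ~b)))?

12

Initial set: {T (d <-> ((((~d | a) | ~d) | b) & ((e -> (e | ((e -> ~e) -> e))) -> (b -> ~b))))}.
T (d <-> ((((~d | a) | ~d) | b) & ((e -> (e | ((e -> ~e) -> e))) -> (b -> ~b)))): β-rule — branch into T d, T ((((~d | a) | ~d) | b) & ((e -> (e | ((e -> ~e) -> e))) -> (b -> ~b)))  //  F d, F ((((~d | a) | ~d) | b) & ((e -> (e | ((e -> ~e) -> e))) -> (b -> ~b))).
  branch 1 (add T d, T ((((~d | a) | ~d) | b) & ((e -> (e | ((e -> ~e) -> e))) -> (b -> ~b)))):
    T ((((~d | a) | ~d) | b) & ((e -> (e | ((e -> ~e) -> e))) -> (b -> ~b))): α-rule — add T (((~d | a) | ~d) | b), T ((e -> (e | ((e -> ~e) -> e))) -> (b -> ~b)).
    T (((~d | a) | ~d) | b): β-rule — branch into T ((~d | a) | ~d)  //  T b.
      branch 1.1 (add T ((~d | a) | ~d)):
        T ((e -> (e | ((e -> ~e) -> e))) -> (b -> ~b)): β-rule — branch into F (e -> (e | ((e -> ~e) -> e)))  //  T (b -> ~b).
          branch 1.1.1 (add F (e -> (e | ((e -> ~e) -> e)))):
            F (e -> (e | ((e -> ~e) -> e))): α-rule — add T e, F (e | ((e -> ~e) -> e)).
            F (e | ((e -> ~e) -> e)): α-rule — add F e, F ((e -> ~e) -> e).
            × closes — contains both e and ~e.
          branch 1.1.2 (add T (b -> ~b)):
            T ((~d | a) | ~d): β-rule — branch into T (~d | a)  //  T ~d.
              branch 1.1.2.1 (add T (~d | a)):
                T (b -> ~b): β-rule — branch into F b  //  T ~b.
                  branch 1.1.2.1.1 (add F b):
                    T (~d | a): β-rule — branch into T ~d  //  T a.
                      branch 1.1.2.1.1.1 (add T ~d):
                        × closes — contains both d and ~d.
                      branch 1.1.2.1.1.2 (add T a):
                        ○ open, literals {a=T, b=F, d=T}.
                  branch 1.1.2.1.2 (add T ~b):
                    T (~d | a): β-rule — branch into T ~d  //  T a.
                      branch 1.1.2.1.2.1 (add T ~d):
                        × closes — contains both d and ~d.
                      branch 1.1.2.1.2.2 (add T a):
                        ○ open, literals {a=T, b=F, d=T}.
              branch 1.1.2.2 (add T ~d):
                × closes — contains both d and ~d.
      branch 1.2 (add T b):
        T ((e -> (e | ((e -> ~e) -> e))) -> (b -> ~b)): β-rule — branch into F (e -> (e | ((e -> ~e) -> e)))  //  T (b -> ~b).
          branch 1.2.1 (add F (e -> (e | ((e -> ~e) -> e)))):
            F (e -> (e | ((e -> ~e) -> e))): α-rule — add T e, F (e | ((e -> ~e) -> e)).
            F (e | ((e -> ~e) -> e)): α-rule — add F e, F ((e -> ~e) -> e).
            × closes — contains both e and ~e.
          branch 1.2.2 (add T (b -> ~b)):
            T (b -> ~b): β-rule — branch into F b  //  T ~b.
              branch 1.2.2.1 (add F b):
                × closes — contains both b and ~b.
              branch 1.2.2.2 (add T ~b):
                × closes — contains both b and ~b.
  branch 2 (add F d, F ((((~d | a) | ~d) | b) & ((e -> (e | ((e -> ~e) -> e))) -> (b -> ~b)))):
    F ((((~d | a) | ~d) | b) & ((e -> (e | ((e -> ~e) -> e))) -> (b -> ~b))): β-rule — branch into F (((~d | a) | ~d) | b)  //  F ((e -> (e | ((e -> ~e) -> e))) -> (b -> ~b)).
      branch 2.1 (add F (((~d | a) | ~d) | b)):
        F (((~d | a) | ~d) | b): α-rule — add F ((~d | a) | ~d), F b.
        F ((~d | a) | ~d): α-rule — add F (~d | a), F ~d.
        × closes — contains both d and ~d.
      branch 2.2 (add F ((e -> (e | ((e -> ~e) -> e))) -> (b -> ~b))):
        F ((e -> (e | ((e -> ~e) -> e))) -> (b -> ~b)): α-rule — add T (e -> (e | ((e -> ~e) -> e))), F (b -> ~b).
        F (b -> ~b): α-rule — add T b, F ~b.
        T (e -> (e | ((e -> ~e) -> e))): β-rule — branch into F e  //  T (e | ((e -> ~e) -> e)).
          branch 2.2.1 (add F e):
            ○ open, literals {b=T, d=F, e=F}.
          branch 2.2.2 (add T (e | ((e -> ~e) -> e))):
            T (e | ((e -> ~e) -> e)): β-rule — branch into T e  //  T ((e -> ~e) -> e).
              branch 2.2.2.1 (add T e):
                ○ open, literals {b=T, d=F, e=T}.
              branch 2.2.2.2 (add T ((e -> ~e) -> e)):
                T ((e -> ~e) -> e): β-rule — branch into F (e -> ~e)  //  T e.
                  branch 2.2.2.2.1 (add F (e -> ~e)):
                    F (e -> ~e): α-rule — add T e, F ~e.
                    ○ open, literals {b=T, d=F, e=T}.
                  branch 2.2.2.2.2 (add T e):
                    ○ open, literals {b=T, d=F, e=T}.
8 branches closed, 6 open.
Each open branch fixes some atoms; the unmentioned ones are free. Counting distinct full assignments: branch {a=T, b=F, d=T} (c, e) contributes 4 new; branch {a=T, b=F, d=T} (c, e) contributes 0 new; branch {b=T, d=F, e=F} (a, c) contributes 4 new; branch {b=T, d=F, e=T} (a, c) contributes 4 new; branch {b=T, d=F, e=T} (a, c) contributes 0 new; branch {b=T, d=F, e=T} (a, c) contributes 0 new. Total: 12.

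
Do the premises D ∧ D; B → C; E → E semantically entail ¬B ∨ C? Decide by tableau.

Initial set: {(D ∧ D); (B → C); (E → E); ¬(¬B ∨ C)}.
(D ∧ D): α-rule — add D, D.
¬(¬B ∨ C): α-rule — add ¬¬B, ¬C.
(B → C): β-rule — branch into ¬B  //  C.
  branch 1 (add ¬B):
    × closes — contains both B and ¬B.
  branch 2 (add C):
    × closes — contains both C and ¬C.
All 2 branches close.
Every branch closed, so the premises entail the conclusion.

Yes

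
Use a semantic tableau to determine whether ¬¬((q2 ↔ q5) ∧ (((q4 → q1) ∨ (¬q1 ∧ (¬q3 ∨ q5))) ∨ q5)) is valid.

Not valid

Assume the negation and expand:
Initial set: {¬¬¬((q2 ↔ q5) ∧ (((q4 → q1) ∨ (¬q1 ∧ (¬q3 ∨ q5))) ∨ q5))}.
¬¬¬((q2 ↔ q5) ∧ (((q4 → q1) ∨ (¬q1 ∧ (¬q3 ∨ q5))) ∨ q5)): drop double negation, giving ¬((q2 ↔ q5) ∧ (((q4 → q1) ∨ (¬q1 ∧ (¬q3 ∨ q5))) ∨ q5)).
¬((q2 ↔ q5) ∧ (((q4 → q1) ∨ (¬q1 ∧ (¬q3 ∨ q5))) ∨ q5)): β-rule — branch into ¬(q2 ↔ q5)  //  ¬(((q4 → q1) ∨ (¬q1 ∧ (¬q3 ∨ q5))) ∨ q5).
  branch 1 (add ¬(q2 ↔ q5)):
    ¬(q2 ↔ q5): β-rule — branch into q2, ¬q5  //  ¬q2, q5.
      branch 1.1 (add q2, ¬q5):
        ○ open, literals {q2=1, q5=0}.
      branch 1.2 (add ¬q2, q5):
        ○ open, literals {q2=0, q5=1}.
  branch 2 (add ¬(((q4 → q1) ∨ (¬q1 ∧ (¬q3 ∨ q5))) ∨ q5)):
    ¬(((q4 → q1) ∨ (¬q1 ∧ (¬q3 ∨ q5))) ∨ q5): α-rule — add ¬((q4 → q1) ∨ (¬q1 ∧ (¬q3 ∨ q5))), ¬q5.
    ¬((q4 → q1) ∨ (¬q1 ∧ (¬q3 ∨ q5))): α-rule — add ¬(q4 → q1), ¬(¬q1 ∧ (¬q3 ∨ q5)).
    ¬(q4 → q1): α-rule — add q4, ¬q1.
    ¬(¬q1 ∧ (¬q3 ∨ q5)): β-rule — branch into ¬¬q1  //  ¬(¬q3 ∨ q5).
      branch 2.1 (add ¬¬q1):
        × closes — contains both q1 and ¬q1.
      branch 2.2 (add ¬(¬q3 ∨ q5)):
        ¬(¬q3 ∨ q5): α-rule — add ¬¬q3, ¬q5.
        ○ open, literals {q1=0, q3=1, q4=1, q5=0}.
1 branch closed, 3 open.
An open branch gives a countermodel: q2=1, q5=0 (unmentioned atoms arbitrary); under it the original formula is false.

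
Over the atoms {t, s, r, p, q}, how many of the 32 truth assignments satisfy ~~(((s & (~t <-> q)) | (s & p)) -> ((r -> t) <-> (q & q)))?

25

Initial set: {~~(((s & (~t <-> q)) | (s & p)) -> ((r -> t) <-> (q & q)))}.
~~(((s & (~t <-> q)) | (s & p)) -> ((r -> t) <-> (q & q))): drop double negation, giving (((s & (~t <-> q)) | (s & p)) -> ((r -> t) <-> (q & q))).
(((s & (~t <-> q)) | (s & p)) -> ((r -> t) <-> (q & q))): β-rule — branch into ~((s & (~t <-> q)) | (s & p))  //  ((r -> t) <-> (q & q)).
  branch 1 (add ~((s & (~t <-> q)) | (s & p))):
    ~((s & (~t <-> q)) | (s & p)): α-rule — add ~(s & (~t <-> q)), ~(s & p).
    ~(s & (~t <-> q)): β-rule — branch into ~s  //  ~(~t <-> q).
      branch 1.1 (add ~s):
        ~(s & p): β-rule — branch into ~s  //  ~p.
          branch 1.1.1 (add ~s):
            ○ open, literals {s=F}.
          branch 1.1.2 (add ~p):
            ○ open, literals {p=F, s=F}.
      branch 1.2 (add ~(~t <-> q)):
        ~(s & p): β-rule — branch into ~s  //  ~p.
          branch 1.2.1 (add ~s):
            ~(~t <-> q): β-rule — branch into ~t, ~q  //  ~~t, q.
              branch 1.2.1.1 (add ~t, ~q):
                ○ open, literals {q=F, s=F, t=F}.
              branch 1.2.1.2 (add ~~t, q):
                ○ open, literals {q=T, s=F, t=T}.
          branch 1.2.2 (add ~p):
            ~(~t <-> q): β-rule — branch into ~t, ~q  //  ~~t, q.
              branch 1.2.2.1 (add ~t, ~q):
                ○ open, literals {p=F, q=F, t=F}.
              branch 1.2.2.2 (add ~~t, q):
                ○ open, literals {p=F, q=T, t=T}.
  branch 2 (add ((r -> t) <-> (q & q))):
    ((r -> t) <-> (q & q)): β-rule — branch into (r -> t), (q & q)  //  ~(r -> t), ~(q & q).
      branch 2.1 (add (r -> t), (q & q)):
        (q & q): α-rule — add q, q.
        (r -> t): β-rule — branch into ~r  //  t.
          branch 2.1.1 (add ~r):
            ○ open, literals {q=T, r=F}.
          branch 2.1.2 (add t):
            ○ open, literals {q=T, t=T}.
      branch 2.2 (add ~(r -> t), ~(q & q)):
        ~(r -> t): α-rule — add r, ~t.
        ~(q & q): β-rule — branch into ~q  //  ~q.
          branch 2.2.1 (add ~q):
            ○ open, literals {q=F, r=T, t=F}.
          branch 2.2.2 (add ~q):
            ○ open, literals {q=F, r=T, t=F}.
0 branches closed, 10 open.
Each open branch fixes some atoms; the unmentioned ones are free. Counting distinct full assignments: branch {s=F} (t, r, p, q) contributes 16 new; branch {p=F, s=F} (t, r, q) contributes 0 new; branch {q=F, s=F, t=F} (r, p) contributes 0 new; branch {q=T, s=F, t=T} (r, p) contributes 0 new; branch {p=F, q=F, t=F} (s, r) contributes 2 new; branch {p=F, q=T, t=T} (s, r) contributes 2 new; branch {q=T, r=F} (t, s, p) contributes 3 new; branch {q=T, t=T} (s, r, p) contributes 1 new; branch {q=F, r=T, t=F} (s, p) contributes 1 new; branch {q=F, r=T, t=F} (s, p) contributes 0 new. Total: 25.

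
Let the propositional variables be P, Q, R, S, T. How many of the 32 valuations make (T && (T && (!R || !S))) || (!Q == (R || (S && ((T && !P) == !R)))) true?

Initial set: {T ((T && (T && (!R || !S))) || (!Q == (R || (S && ((T && !P) == !R)))))}.
T ((T && (T && (!R || !S))) || (!Q == (R || (S && ((T && !P) == !R))))): β-rule — branch into T (T && (T && (!R || !S)))  //  T (!Q == (R || (S && ((T && !P) == !R)))).
  branch 1 (add T (T && (T && (!R || !S)))):
    T (T && (T && (!R || !S))): α-rule — add T T, T (T && (!R || !S)).
    T (T && (!R || !S)): α-rule — add T T, T (!R || !S).
    T (!R || !S): β-rule — branch into T !R  //  T !S.
      branch 1.1 (add T !R):
        ○ open, literals {R=0, T=1}.
      branch 1.2 (add T !S):
        ○ open, literals {S=0, T=1}.
  branch 2 (add T (!Q == (R || (S && ((T && !P) == !R))))):
    T (!Q == (R || (S && ((T && !P) == !R)))): β-rule — branch into T !Q, T (R || (S && ((T && !P) == !R)))  //  F !Q, F (R || (S && ((T && !P) == !R))).
      branch 2.1 (add T !Q, T (R || (S && ((T && !P) == !R)))):
        T (R || (S && ((T && !P) == !R))): β-rule — branch into T R  //  T (S && ((T && !P) == !R)).
          branch 2.1.1 (add T R):
            ○ open, literals {Q=0, R=1}.
          branch 2.1.2 (add T (S && ((T && !P) == !R))):
            T (S && ((T && !P) == !R)): α-rule — add T S, T ((T && !P) == !R).
            T ((T && !P) == !R): β-rule — branch into T (T && !P), T !R  //  F (T && !P), F !R.
              branch 2.1.2.1 (add T (T && !P), T !R):
                T (T && !P): α-rule — add T T, T !P.
                ○ open, literals {P=0, Q=0, R=0, S=1, T=1}.
              branch 2.1.2.2 (add F (T && !P), F !R):
                F (T && !P): β-rule — branch into F T  //  F !P.
                  branch 2.1.2.2.1 (add F T):
                    ○ open, literals {Q=0, R=1, S=1, T=0}.
                  branch 2.1.2.2.2 (add F !P):
                    ○ open, literals {P=1, Q=0, R=1, S=1}.
      branch 2.2 (add F !Q, F (R || (S && ((T && !P) == !R)))):
        F (R || (S && ((T && !P) == !R))): α-rule — add F R, F (S && ((T && !P) == !R)).
        F (S && ((T && !P) == !R)): β-rule — branch into F S  //  F ((T && !P) == !R).
          branch 2.2.1 (add F S):
            ○ open, literals {Q=1, R=0, S=0}.
          branch 2.2.2 (add F ((T && !P) == !R)):
            F ((T && !P) == !R): β-rule — branch into T (T && !P), F !R  //  F (T && !P), T !R.
              branch 2.2.2.1 (add T (T && !P), F !R):
                × closes — contains both R and !R.
              branch 2.2.2.2 (add F (T && !P), T !R):
                F (T && !P): β-rule — branch into F T  //  F !P.
                  branch 2.2.2.2.1 (add F T):
                    ○ open, literals {Q=1, R=0, T=0}.
                  branch 2.2.2.2.2 (add F !P):
                    ○ open, literals {P=1, Q=1, R=0}.
1 branch closed, 9 open.
Each open branch fixes some atoms; the unmentioned ones are free. Counting distinct full assignments: branch {R=0, T=1} (P, Q, S) contributes 8 new; branch {S=0, T=1} (P, Q, R) contributes 4 new; branch {Q=0, R=1} (P, S, T) contributes 6 new; branch {P=0, Q=0, R=0, S=1, T=1} (none free) contributes 0 new; branch {Q=0, R=1, S=1, T=0} (P) contributes 0 new; branch {P=1, Q=0, R=1, S=1} (T) contributes 0 new; branch {Q=1, R=0, S=0} (P, T) contributes 2 new; branch {Q=1, R=0, T=0} (P, S) contributes 2 new; branch {P=1, Q=1, R=0} (S, T) contributes 0 new. Total: 22.

22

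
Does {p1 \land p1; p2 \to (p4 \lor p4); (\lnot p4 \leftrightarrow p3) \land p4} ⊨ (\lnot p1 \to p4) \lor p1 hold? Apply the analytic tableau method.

Initial set: {T (p1 \land p1); T (p2 \to (p4 \lor p4)); T ((\lnot p4 \leftrightarrow p3) \land p4); F ((\lnot p1 \to p4) \lor p1)}.
T (p1 \land p1): α-rule — add T p1, T p1.
T ((\lnot p4 \leftrightarrow p3) \land p4): α-rule — add T (\lnot p4 \leftrightarrow p3), T p4.
F ((\lnot p1 \to p4) \lor p1): α-rule — add F (\lnot p1 \to p4), F p1.
× closes — contains both p1 and \lnot p1.
All 1 branch closes.
Every branch closed, so the premises entail the conclusion.

Yes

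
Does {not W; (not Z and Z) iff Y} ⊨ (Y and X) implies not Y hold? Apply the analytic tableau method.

Initial set: {not W; ((not Z and Z) iff Y); not ((Y and X) implies not Y)}.
not ((Y and X) implies not Y): α-rule — add (Y and X), not not Y.
(Y and X): α-rule — add Y, X.
((not Z and Z) iff Y): β-rule — branch into (not Z and Z), Y  //  not (not Z and Z), not Y.
  branch 1 (add (not Z and Z), Y):
    (not Z and Z): α-rule — add not Z, Z.
    × closes — contains both Z and not Z.
  branch 2 (add not (not Z and Z), not Y):
    × closes — contains both Y and not Y.
All 2 branches close.
Every branch closed, so the premises entail the conclusion.

Yes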